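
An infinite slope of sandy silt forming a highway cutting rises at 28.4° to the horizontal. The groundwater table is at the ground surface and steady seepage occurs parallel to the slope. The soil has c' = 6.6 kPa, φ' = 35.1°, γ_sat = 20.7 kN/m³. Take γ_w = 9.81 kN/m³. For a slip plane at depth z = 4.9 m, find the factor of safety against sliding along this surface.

FS = 0.84

With seepage parallel to the slope and the water table at the surface, the effective normal stress on the slip plane uses the buoyant unit weight γ' = γ_sat − γ_w while the driving shear stress uses γ_sat:
FS = [c' + γ' z cos²β tanφ'] / [γ_sat z sinβ cosβ]
γ' = 20.7 − 9.81 = 10.89 kN/m³
Numerator = 6.6 + 10.89·4.9·cos²28.4°·tan35.1° = 6.6 + 10.89·4.9·0.7738·0.7028 = 35.619 kPa
Denominator = 20.7·4.9·sin28.4°·cos28.4° = 20.7·4.9·0.4756·0.8796 = 42.437 kPa
FS = 35.619 / 42.437 = 0.839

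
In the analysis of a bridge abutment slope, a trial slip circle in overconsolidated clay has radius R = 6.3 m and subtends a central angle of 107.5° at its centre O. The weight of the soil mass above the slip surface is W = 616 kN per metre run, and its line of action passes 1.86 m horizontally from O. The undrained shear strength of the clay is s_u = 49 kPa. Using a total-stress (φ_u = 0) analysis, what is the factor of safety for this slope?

FS = 3.18

Taking moments about the centre O, the resisting moment is provided by the undrained shear strength acting along the arc:
Arc length L_a = R·θ = 6.3·(107.5°·π/180) = 6.3·1.8762 = 11.82 m
M_R = s_u·L_a·R = 49·11.82·6.3 = 3648.9 kN·m/m
M_D = W·d = 616·1.86 = 1145.8 kN·m/m
FS = M_R / M_D = 3648.9 / 1145.8 = 3.185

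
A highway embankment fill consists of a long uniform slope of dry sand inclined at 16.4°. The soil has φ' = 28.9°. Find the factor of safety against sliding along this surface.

For a dry cohesionless infinite slope the factor of safety is FS = tanφ' / tanβ.
FS = tan28.9° / tan16.4° = 0.5520 / 0.2943 = 1.876

FS = 1.88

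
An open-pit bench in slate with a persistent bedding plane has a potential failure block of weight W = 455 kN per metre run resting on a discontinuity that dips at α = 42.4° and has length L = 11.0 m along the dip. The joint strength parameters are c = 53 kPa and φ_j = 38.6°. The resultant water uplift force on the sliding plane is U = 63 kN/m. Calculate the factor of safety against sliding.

Resolving the block weight along and normal to the plane and applying the Mohr–Coulomb strength on the joint:
N' = W cosα − U = 455·cos42.4° − 63 = 273.0 kN/m
Driving force T = W sinα = 455·sin42.4° = 306.8 kN/m
Resisting force R = c·L + N'·tanφ_j = 53·11.0 + 273.0·tan38.6° = 583.0 + 217.9 = 800.9 kN/m
FS = R / T = 800.9 / 306.8 = 2.611

FS = 2.61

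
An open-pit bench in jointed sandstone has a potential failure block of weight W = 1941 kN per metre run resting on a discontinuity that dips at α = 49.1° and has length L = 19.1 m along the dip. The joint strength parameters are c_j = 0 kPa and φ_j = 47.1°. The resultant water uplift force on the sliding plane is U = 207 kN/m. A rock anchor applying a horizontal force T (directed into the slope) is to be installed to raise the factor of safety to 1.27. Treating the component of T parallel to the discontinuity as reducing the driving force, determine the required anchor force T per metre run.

T = 437 kN/m

Resolving forces along and normal to the sliding plane, with the horizontal anchor force T adding T·sinα to the effective normal force and T·cosα acting up the plane against the driving force:
FS = [c_jL + (W cosα − U + T sinα) tanφ_j] / [W sinα − T cosα]
Without the anchor: N' = 1063.9 kN/m, driving T_d = 1467.1 kN/m, resisting R = 0·19.1 + 1063.9·tan47.1° = 1144.8 kN/m, FS = 0.78.
Setting FS = 1.27 and solving for T:
1.27·(1467.1 − T cos49.1°) = 1144.8 + T sin49.1°·tan47.1°
T·(sin49.1°·tan47.1° + 1.27·cos49.1°) = 1.27·1467.1 − 1144.8
T·(0.7559·1.0761 + 1.27·0.6547) = 1863.2 − 1144.8 = 718.4
T·1.6449 = 718.4
T = 436.7 kN/m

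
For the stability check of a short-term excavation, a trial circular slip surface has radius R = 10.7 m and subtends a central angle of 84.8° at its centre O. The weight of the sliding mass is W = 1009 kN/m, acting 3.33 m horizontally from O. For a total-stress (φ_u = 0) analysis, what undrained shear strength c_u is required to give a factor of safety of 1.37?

FS = c_u·L_a·R / (W·d), so c_u = FS·W·d / (L_a·R).
Arc length L_a = R·θ = 10.7·(84.8°·π/180) = 10.7·1.4800 = 15.84 m
c_u = 1.37·1009·3.33 / (15.84·10.7) = 4603.2 / 169.45 = 27.17 kPa

c_u = 27.2 kPa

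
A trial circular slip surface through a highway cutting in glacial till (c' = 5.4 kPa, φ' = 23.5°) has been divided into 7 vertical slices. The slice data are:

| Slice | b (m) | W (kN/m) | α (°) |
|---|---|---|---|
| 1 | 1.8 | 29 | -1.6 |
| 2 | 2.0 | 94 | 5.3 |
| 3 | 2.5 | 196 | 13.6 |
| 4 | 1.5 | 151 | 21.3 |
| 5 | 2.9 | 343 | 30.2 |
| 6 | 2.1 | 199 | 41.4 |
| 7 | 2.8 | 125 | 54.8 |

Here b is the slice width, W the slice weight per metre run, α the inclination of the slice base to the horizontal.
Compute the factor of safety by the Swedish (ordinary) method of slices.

Ordinary method of slices: FS = Σ[c'·Δl_i + (W_i cosα_i)·tanφ'] / Σ W_i sinα_i, with Δl_i = b_i / cosα_i.
Slice 1: Δl = 1.8/cos(-1.6°) = 1.801 m; N'_1 = 29·cos(-1.6°) = 29.0; c'Δl = 9.72; W sinα = -0.8
Slice 2: Δl = 2.0/cos5.3° = 2.009 m; N'_2 = 94·cos5.3° = 93.6; c'Δl = 10.85; W sinα = 8.7
Slice 3: Δl = 2.5/cos13.6° = 2.572 m; N'_3 = 196·cos13.6° = 190.5; c'Δl = 13.89; W sinα = 46.1
Slice 4: Δl = 1.5/cos21.3° = 1.610 m; N'_4 = 151·cos21.3° = 140.7; c'Δl = 8.69; W sinα = 54.9
Slice 5: Δl = 2.9/cos30.2° = 3.355 m; N'_5 = 343·cos30.2° = 296.4; c'Δl = 18.12; W sinα = 172.5
Slice 6: Δl = 2.1/cos41.4° = 2.800 m; N'_6 = 199·cos41.4° = 149.3; c'Δl = 15.12; W sinα = 131.6
Slice 7: Δl = 2.8/cos54.8° = 4.857 m; N'_7 = 125·cos54.8° = 72.1; c'Δl = 26.23; W sinα = 102.1
Σc'Δl = 102.6 kN/m; ΣN' = 971.5 kN/m; ΣW sinα = 515.1 kN/m
Resisting = 102.6 + 971.5·tan23.5° = 102.6 + 422.4 = 525.1 kN/m
FS = 525.1 / 515.1 = 1.019

FS = 1.02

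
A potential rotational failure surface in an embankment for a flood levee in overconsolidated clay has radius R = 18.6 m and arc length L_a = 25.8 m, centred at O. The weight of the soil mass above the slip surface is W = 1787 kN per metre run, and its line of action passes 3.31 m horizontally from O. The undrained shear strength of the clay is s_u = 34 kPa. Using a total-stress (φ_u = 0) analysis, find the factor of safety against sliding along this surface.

FS = 2.76

Taking moments about the centre O, the resisting moment is provided by the undrained shear strength acting along the arc:
M_R = s_u·L_a·R = 34·25.80·18.6 = 16315.9 kN·m/m
M_D = W·d = 1787·3.31 = 5915.0 kN·m/m
FS = M_R / M_D = 16315.9 / 5915.0 = 2.758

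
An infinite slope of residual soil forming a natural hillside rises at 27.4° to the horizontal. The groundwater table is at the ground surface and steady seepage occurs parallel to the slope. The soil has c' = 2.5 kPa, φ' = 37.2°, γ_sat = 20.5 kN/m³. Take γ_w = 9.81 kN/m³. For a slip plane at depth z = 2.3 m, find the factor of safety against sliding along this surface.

FS = 0.89

With seepage parallel to the slope and the water table at the surface, the effective normal stress on the slip plane uses the buoyant unit weight γ' = γ_sat − γ_w while the driving shear stress uses γ_sat:
FS = [c' + γ' z cos²β tanφ'] / [γ_sat z sinβ cosβ]
γ' = 20.5 − 9.81 = 10.69 kN/m³
Numerator = 2.5 + 10.69·2.3·cos²27.4°·tan37.2° = 2.5 + 10.69·2.3·0.7882·0.7590 = 17.210 kPa
Denominator = 20.5·2.3·sin27.4°·cos27.4° = 20.5·2.3·0.4602·0.8878 = 19.264 kPa
FS = 17.210 / 19.264 = 0.893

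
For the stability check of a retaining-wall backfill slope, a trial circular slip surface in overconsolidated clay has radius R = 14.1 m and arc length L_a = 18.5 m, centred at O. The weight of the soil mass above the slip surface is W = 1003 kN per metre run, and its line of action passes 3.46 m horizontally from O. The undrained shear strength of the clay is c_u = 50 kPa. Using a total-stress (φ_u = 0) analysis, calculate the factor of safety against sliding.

Taking moments about the centre O, the resisting moment is provided by the undrained shear strength acting along the arc:
M_R = c_u·L_a·R = 50·18.50·14.1 = 13042.5 kN·m/m
M_D = W·d = 1003·3.46 = 3470.4 kN·m/m
FS = M_R / M_D = 13042.5 / 3470.4 = 3.758

FS = 3.76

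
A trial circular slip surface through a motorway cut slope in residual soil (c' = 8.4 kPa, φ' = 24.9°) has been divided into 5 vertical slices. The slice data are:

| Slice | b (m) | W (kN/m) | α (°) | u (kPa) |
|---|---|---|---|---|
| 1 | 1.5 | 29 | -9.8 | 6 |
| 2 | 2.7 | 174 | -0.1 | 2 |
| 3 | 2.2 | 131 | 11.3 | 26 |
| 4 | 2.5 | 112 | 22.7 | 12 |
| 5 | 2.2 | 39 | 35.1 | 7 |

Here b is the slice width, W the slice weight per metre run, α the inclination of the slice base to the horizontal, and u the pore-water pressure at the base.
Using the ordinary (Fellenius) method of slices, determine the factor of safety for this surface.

FS = 3.00

Ordinary method of slices: FS = Σ[c'·Δl_i + (W_i cosα_i − u_i·Δl_i)·tanφ'] / Σ W_i sinα_i, with Δl_i = b_i / cosα_i.
Slice 1: Δl = 1.5/cos(-9.8°) = 1.522 m; N'_1 = 29·cos(-9.8°) − 6·1.522 = 19.4; c'Δl = 12.79; W sinα = -4.9
Slice 2: Δl = 2.7/cos(-0.1°) = 2.700 m; N'_2 = 174·cos(-0.1°) − 2·2.700 = 168.6; c'Δl = 22.68; W sinα = -0.3
Slice 3: Δl = 2.2/cos11.3° = 2.243 m; N'_3 = 131·cos11.3° − 26·2.243 = 70.1; c'Δl = 18.85; W sinα = 25.7
Slice 4: Δl = 2.5/cos22.7° = 2.710 m; N'_4 = 112·cos22.7° − 12·2.710 = 70.8; c'Δl = 22.76; W sinα = 43.2
Slice 5: Δl = 2.2/cos35.1° = 2.689 m; N'_5 = 39·cos35.1° − 7·2.689 = 13.1; c'Δl = 22.59; W sinα = 22.4
Σc'Δl = 99.7 kN/m; ΣN' = 342.1 kN/m; ΣW sinα = 86.1 kN/m
Resisting = 99.7 + 342.1·tan24.9° = 99.7 + 158.8 = 258.4 kN/m
FS = 258.4 / 86.1 = 3.003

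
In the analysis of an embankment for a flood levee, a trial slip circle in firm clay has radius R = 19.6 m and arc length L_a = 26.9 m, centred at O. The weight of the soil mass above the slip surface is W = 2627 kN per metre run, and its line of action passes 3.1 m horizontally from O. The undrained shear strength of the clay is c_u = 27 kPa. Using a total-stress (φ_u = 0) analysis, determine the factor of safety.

FS = 1.75

Taking moments about the centre O, the resisting moment is provided by the undrained shear strength acting along the arc:
M_R = c_u·L_a·R = 27·26.90·19.6 = 14235.5 kN·m/m
M_D = W·d = 2627·3.1 = 8143.7 kN·m/m
FS = M_R / M_D = 14235.5 / 8143.7 = 1.748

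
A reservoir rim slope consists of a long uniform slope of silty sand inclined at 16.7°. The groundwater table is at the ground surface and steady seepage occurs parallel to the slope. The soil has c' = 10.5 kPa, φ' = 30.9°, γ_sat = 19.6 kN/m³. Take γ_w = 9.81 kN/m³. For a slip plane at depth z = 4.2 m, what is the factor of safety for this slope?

With seepage parallel to the slope and the water table at the surface, the effective normal stress on the slip plane uses the buoyant unit weight γ' = γ_sat − γ_w while the driving shear stress uses γ_sat:
FS = [c' + γ' z cos²β tanφ'] / [γ_sat z sinβ cosβ]
γ' = 19.6 − 9.81 = 9.79 kN/m³
Numerator = 10.5 + 9.79·4.2·cos²16.7°·tan30.9° = 10.5 + 9.79·4.2·0.9174·0.5985 = 33.077 kPa
Denominator = 19.6·4.2·sin16.7°·cos16.7° = 19.6·4.2·0.2874·0.9578 = 22.658 kPa
FS = 33.077 / 22.658 = 1.460

FS = 1.46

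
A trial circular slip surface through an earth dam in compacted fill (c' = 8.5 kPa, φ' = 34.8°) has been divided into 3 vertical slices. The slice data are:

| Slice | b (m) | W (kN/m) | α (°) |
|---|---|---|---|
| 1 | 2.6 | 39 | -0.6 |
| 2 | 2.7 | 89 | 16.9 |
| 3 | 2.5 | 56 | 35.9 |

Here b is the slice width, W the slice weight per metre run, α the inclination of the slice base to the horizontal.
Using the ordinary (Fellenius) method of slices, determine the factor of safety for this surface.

FS = 3.26

Ordinary method of slices: FS = Σ[c'·Δl_i + (W_i cosα_i)·tanφ'] / Σ W_i sinα_i, with Δl_i = b_i / cosα_i.
Slice 1: Δl = 2.6/cos(-0.6°) = 2.600 m; N'_1 = 39·cos(-0.6°) = 39.0; c'Δl = 22.10; W sinα = -0.4
Slice 2: Δl = 2.7/cos16.9° = 2.822 m; N'_2 = 89·cos16.9° = 85.2; c'Δl = 23.99; W sinα = 25.9
Slice 3: Δl = 2.5/cos35.9° = 3.086 m; N'_3 = 56·cos35.9° = 45.4; c'Δl = 26.23; W sinα = 32.8
Σc'Δl = 72.3 kN/m; ΣN' = 169.5 kN/m; ΣW sinα = 58.3 kN/m
Resisting = 72.3 + 169.5·tan34.8° = 72.3 + 117.8 = 190.1 kN/m
FS = 190.1 / 58.3 = 3.261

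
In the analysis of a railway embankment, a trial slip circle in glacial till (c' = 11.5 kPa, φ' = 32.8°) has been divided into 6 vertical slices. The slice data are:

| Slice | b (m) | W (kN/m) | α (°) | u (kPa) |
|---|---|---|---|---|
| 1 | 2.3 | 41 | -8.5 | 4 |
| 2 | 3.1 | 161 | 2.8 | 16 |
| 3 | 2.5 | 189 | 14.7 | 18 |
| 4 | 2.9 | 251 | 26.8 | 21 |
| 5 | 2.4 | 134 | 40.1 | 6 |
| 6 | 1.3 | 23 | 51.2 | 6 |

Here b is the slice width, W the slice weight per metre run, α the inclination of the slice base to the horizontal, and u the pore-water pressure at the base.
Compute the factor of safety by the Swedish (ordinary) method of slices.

Ordinary method of slices: FS = Σ[c'·Δl_i + (W_i cosα_i − u_i·Δl_i)·tanφ'] / Σ W_i sinα_i, with Δl_i = b_i / cosα_i.
Slice 1: Δl = 2.3/cos(-8.5°) = 2.326 m; N'_1 = 41·cos(-8.5°) − 4·2.326 = 31.2; c'Δl = 26.74; W sinα = -6.1
Slice 2: Δl = 3.1/cos2.8° = 3.104 m; N'_2 = 161·cos2.8° − 16·3.104 = 111.1; c'Δl = 35.69; W sinα = 7.9
Slice 3: Δl = 2.5/cos14.7° = 2.585 m; N'_3 = 189·cos14.7° − 18·2.585 = 136.3; c'Δl = 29.72; W sinα = 48.0
Slice 4: Δl = 2.9/cos26.8° = 3.249 m; N'_4 = 251·cos26.8° − 21·3.249 = 155.8; c'Δl = 37.36; W sinα = 113.2
Slice 5: Δl = 2.4/cos40.1° = 3.138 m; N'_5 = 134·cos40.1° − 6·3.138 = 83.7; c'Δl = 36.08; W sinα = 86.3
Slice 6: Δl = 1.3/cos51.2° = 2.075 m; N'_6 = 23·cos51.2° − 6·2.075 = 2.0; c'Δl = 23.86; W sinα = 17.9
Σc'Δl = 189.5 kN/m; ΣN' = 520.1 kN/m; ΣW sinα = 267.2 kN/m
Resisting = 189.5 + 520.1·tan32.8° = 189.5 + 335.2 = 524.7 kN/m
FS = 524.7 / 267.2 = 1.964

FS = 1.96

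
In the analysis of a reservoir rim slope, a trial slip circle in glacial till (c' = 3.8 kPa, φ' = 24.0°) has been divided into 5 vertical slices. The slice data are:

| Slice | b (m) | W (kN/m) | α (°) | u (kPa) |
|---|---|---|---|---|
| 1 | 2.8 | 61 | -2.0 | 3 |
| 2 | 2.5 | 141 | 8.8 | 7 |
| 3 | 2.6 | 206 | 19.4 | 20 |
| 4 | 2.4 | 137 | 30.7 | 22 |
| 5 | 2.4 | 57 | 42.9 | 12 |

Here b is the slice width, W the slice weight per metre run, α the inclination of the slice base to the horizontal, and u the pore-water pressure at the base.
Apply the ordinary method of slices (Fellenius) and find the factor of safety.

FS = 1.12

Ordinary method of slices: FS = Σ[c'·Δl_i + (W_i cosα_i − u_i·Δl_i)·tanφ'] / Σ W_i sinα_i, with Δl_i = b_i / cosα_i.
Slice 1: Δl = 2.8/cos(-2.0°) = 2.802 m; N'_1 = 61·cos(-2.0°) − 3·2.802 = 52.6; c'Δl = 10.65; W sinα = -2.1
Slice 2: Δl = 2.5/cos8.8° = 2.530 m; N'_2 = 141·cos8.8° − 7·2.530 = 121.6; c'Δl = 9.61; W sinα = 21.6
Slice 3: Δl = 2.6/cos19.4° = 2.757 m; N'_3 = 206·cos19.4° − 20·2.757 = 139.2; c'Δl = 10.47; W sinα = 68.4
Slice 4: Δl = 2.4/cos30.7° = 2.791 m; N'_4 = 137·cos30.7° − 22·2.791 = 56.4; c'Δl = 10.61; W sinα = 69.9
Slice 5: Δl = 2.4/cos42.9° = 3.276 m; N'_5 = 57·cos42.9° − 12·3.276 = 2.4; c'Δl = 12.45; W sinα = 38.8
Σc'Δl = 53.8 kN/m; ΣN' = 372.2 kN/m; ΣW sinα = 196.6 kN/m
Resisting = 53.8 + 372.2·tan24.0° = 53.8 + 165.7 = 219.5 kN/m
FS = 219.5 / 196.6 = 1.116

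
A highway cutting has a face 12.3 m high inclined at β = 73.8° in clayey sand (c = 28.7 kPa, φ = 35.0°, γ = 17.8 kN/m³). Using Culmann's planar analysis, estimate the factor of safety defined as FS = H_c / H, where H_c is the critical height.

H_c = (4c/γ) · sinβ cosφ / [1 − cos(β − φ)]
    = (4·28.7/17.8) · sin73.8°·cos35.0° / [1 − cos38.8°]
    = 6.449 · 0.7866 / 0.2207 = 22.99 m
FS = H_c / H = 22.99 / 12.3 = 1.869

FS = 1.87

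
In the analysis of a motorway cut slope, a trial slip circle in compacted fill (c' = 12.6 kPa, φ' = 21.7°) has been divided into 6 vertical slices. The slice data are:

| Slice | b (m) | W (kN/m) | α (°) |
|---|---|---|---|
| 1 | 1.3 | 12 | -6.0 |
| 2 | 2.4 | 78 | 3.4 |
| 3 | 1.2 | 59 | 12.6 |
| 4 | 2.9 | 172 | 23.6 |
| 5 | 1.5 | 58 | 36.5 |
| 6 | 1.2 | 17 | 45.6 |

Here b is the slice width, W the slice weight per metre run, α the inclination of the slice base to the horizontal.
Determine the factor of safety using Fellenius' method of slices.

FS = 2.22

Ordinary method of slices: FS = Σ[c'·Δl_i + (W_i cosα_i)·tanφ'] / Σ W_i sinα_i, with Δl_i = b_i / cosα_i.
Slice 1: Δl = 1.3/cos(-6.0°) = 1.307 m; N'_1 = 12·cos(-6.0°) = 11.9; c'Δl = 16.47; W sinα = -1.3
Slice 2: Δl = 2.4/cos3.4° = 2.404 m; N'_2 = 78·cos3.4° = 77.9; c'Δl = 30.29; W sinα = 4.6
Slice 3: Δl = 1.2/cos12.6° = 1.230 m; N'_3 = 59·cos12.6° = 57.6; c'Δl = 15.49; W sinα = 12.9
Slice 4: Δl = 2.9/cos23.6° = 3.165 m; N'_4 = 172·cos23.6° = 157.6; c'Δl = 39.88; W sinα = 68.9
Slice 5: Δl = 1.5/cos36.5° = 1.866 m; N'_5 = 58·cos36.5° = 46.6; c'Δl = 23.51; W sinα = 34.5
Slice 6: Δl = 1.2/cos45.6° = 1.715 m; N'_6 = 17·cos45.6° = 11.9; c'Δl = 21.61; W sinα = 12.1
Σc'Δl = 147.3 kN/m; ΣN' = 363.5 kN/m; ΣW sinα = 131.7 kN/m
Resisting = 147.3 + 363.5·tan21.7° = 147.3 + 144.7 = 291.9 kN/m
FS = 291.9 / 131.7 = 2.216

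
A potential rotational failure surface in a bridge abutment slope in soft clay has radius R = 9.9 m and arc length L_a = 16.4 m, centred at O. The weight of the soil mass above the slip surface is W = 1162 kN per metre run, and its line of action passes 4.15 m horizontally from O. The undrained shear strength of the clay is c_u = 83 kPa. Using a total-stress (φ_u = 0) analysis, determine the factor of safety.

Taking moments about the centre O, the resisting moment is provided by the undrained shear strength acting along the arc:
M_R = c_u·L_a·R = 83·16.40·9.9 = 13475.9 kN·m/m
M_D = W·d = 1162·4.15 = 4822.3 kN·m/m
FS = M_R / M_D = 13475.9 / 4822.3 = 2.794

FS = 2.79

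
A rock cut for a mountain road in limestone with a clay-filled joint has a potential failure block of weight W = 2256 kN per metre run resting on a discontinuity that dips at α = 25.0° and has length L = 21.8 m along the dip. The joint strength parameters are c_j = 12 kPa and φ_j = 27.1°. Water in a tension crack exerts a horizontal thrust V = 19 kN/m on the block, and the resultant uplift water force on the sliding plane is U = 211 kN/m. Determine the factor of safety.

FS = 1.23

Resolving the block weight along and normal to the plane and applying the Mohr–Coulomb strength on the joint:
N' = W cosα − U − V sinα = 2256·cos25.0° − 211 − 19·sin25.0° = 1825.6 kN/m
Driving force T = W sinα + V cosα = 2256·sin25.0° + 19·cos25.0° = 970.6 kN/m
Resisting force R = c_j·L + N'·tanφ_j = 12·21.8 + 1825.6·tan27.1° = 261.6 + 934.2 = 1195.8 kN/m
FS = R / T = 1195.8 / 970.6 = 1.232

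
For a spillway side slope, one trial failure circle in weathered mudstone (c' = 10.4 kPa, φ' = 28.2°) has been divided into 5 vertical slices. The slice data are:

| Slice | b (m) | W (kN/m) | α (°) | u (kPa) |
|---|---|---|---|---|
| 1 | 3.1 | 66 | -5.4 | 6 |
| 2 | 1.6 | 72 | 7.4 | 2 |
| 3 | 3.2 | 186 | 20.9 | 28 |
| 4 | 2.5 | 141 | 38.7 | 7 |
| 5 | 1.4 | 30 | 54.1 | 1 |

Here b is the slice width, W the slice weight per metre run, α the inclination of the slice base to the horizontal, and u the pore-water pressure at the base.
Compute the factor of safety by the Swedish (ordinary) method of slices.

FS = 1.66

Ordinary method of slices: FS = Σ[c'·Δl_i + (W_i cosα_i − u_i·Δl_i)·tanφ'] / Σ W_i sinα_i, with Δl_i = b_i / cosα_i.
Slice 1: Δl = 3.1/cos(-5.4°) = 3.114 m; N'_1 = 66·cos(-5.4°) − 6·3.114 = 47.0; c'Δl = 32.38; W sinα = -6.2
Slice 2: Δl = 1.6/cos7.4° = 1.613 m; N'_2 = 72·cos7.4° − 2·1.613 = 68.2; c'Δl = 16.78; W sinα = 9.3
Slice 3: Δl = 3.2/cos20.9° = 3.425 m; N'_3 = 186·cos20.9° − 28·3.425 = 77.9; c'Δl = 35.62; W sinα = 66.4
Slice 4: Δl = 2.5/cos38.7° = 3.203 m; N'_4 = 141·cos38.7° − 7·3.203 = 87.6; c'Δl = 33.31; W sinα = 88.2
Slice 5: Δl = 1.4/cos54.1° = 2.388 m; N'_5 = 30·cos54.1° − 1·2.388 = 15.2; c'Δl = 24.83; W sinα = 24.3
Σc'Δl = 142.9 kN/m; ΣN' = 295.9 kN/m; ΣW sinα = 181.9 kN/m
Resisting = 142.9 + 295.9·tan28.2° = 142.9 + 158.6 = 301.6 kN/m
FS = 301.6 / 181.9 = 1.658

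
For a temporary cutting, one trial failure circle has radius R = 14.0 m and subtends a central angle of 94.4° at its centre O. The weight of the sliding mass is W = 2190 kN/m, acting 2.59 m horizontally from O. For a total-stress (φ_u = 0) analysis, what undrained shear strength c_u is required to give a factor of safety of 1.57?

c_u = 27.6 kPa

FS = c_u·L_a·R / (W·d), so c_u = FS·W·d / (L_a·R).
Arc length L_a = R·θ = 14.0·(94.4°·π/180) = 14.0·1.6476 = 23.07 m
c_u = 1.57·2190·2.59 / (23.07·14.0) = 8905.2 / 322.93 = 27.58 kPa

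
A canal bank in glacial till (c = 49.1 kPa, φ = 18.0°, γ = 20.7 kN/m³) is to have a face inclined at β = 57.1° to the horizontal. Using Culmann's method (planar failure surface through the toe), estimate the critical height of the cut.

Culmann's analysis gives the critical failure plane at α_cr = (β + φ)/2 = (57.1 + 18.0)/2 = 37.5°, and the critical height
H_c = (4c/γ) · sinβ cosφ / [1 − cos(β − φ)]
    = (4·49.1/20.7) · sin57.1°·cos18.0° / [1 − cos(39.1°)]
    = 9.488 · 0.8396·0.9511 / [1 − 0.7760]
    = 9.488 · 0.7985 / 0.2240
    = 33.83 m

H_c = 33.83 m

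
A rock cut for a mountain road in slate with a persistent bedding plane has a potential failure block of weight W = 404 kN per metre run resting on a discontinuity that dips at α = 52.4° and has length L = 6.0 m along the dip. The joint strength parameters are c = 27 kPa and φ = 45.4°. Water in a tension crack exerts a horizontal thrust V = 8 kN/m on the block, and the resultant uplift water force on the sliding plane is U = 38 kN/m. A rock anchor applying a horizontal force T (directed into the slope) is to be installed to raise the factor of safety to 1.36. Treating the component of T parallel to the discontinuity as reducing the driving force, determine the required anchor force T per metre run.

T = 46 kN/m

Resolving forces along and normal to the sliding plane, with the horizontal anchor force T adding T·sinα to the effective normal force and T·cosα acting up the plane against the driving force:
FS = [cL + (W cosα − U − V sinα + T sinα) tanφ] / [W sinα + V cosα − T cosα]
Without the anchor: N' = 202.2 kN/m, driving T_d = 325.0 kN/m, resisting R = 27·6.0 + 202.2·tan45.4° = 367.0 kN/m, FS = 1.13.
Setting FS = 1.36 and solving for T:
1.36·(325.0 − T cos52.4°) = 367.0 + T sin52.4°·tan45.4°
T·(sin52.4°·tan45.4° + 1.36·cos52.4°) = 1.36·325.0 − 367.0
T·(0.7923·1.0141 + 1.36·0.6101) = 442.0 − 367.0 = 75.0
T·1.6332 = 75.0
T = 45.9 kN/m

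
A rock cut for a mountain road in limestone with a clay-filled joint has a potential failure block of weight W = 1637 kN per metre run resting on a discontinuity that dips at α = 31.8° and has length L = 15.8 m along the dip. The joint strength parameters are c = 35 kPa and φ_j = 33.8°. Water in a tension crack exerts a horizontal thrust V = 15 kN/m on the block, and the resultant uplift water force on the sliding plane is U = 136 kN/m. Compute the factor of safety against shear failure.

FS = 1.59

Resolving the block weight along and normal to the plane and applying the Mohr–Coulomb strength on the joint:
N' = W cosα − U − V sinα = 1637·cos31.8° − 136 − 15·sin31.8° = 1247.4 kN/m
Driving force T = W sinα + V cosα = 1637·sin31.8° + 15·cos31.8° = 875.4 kN/m
Resisting force R = c·L + N'·tanφ_j = 35·15.8 + 1247.4·tan33.8° = 553.0 + 835.0 = 1388.0 kN/m
FS = R / T = 1388.0 / 875.4 = 1.586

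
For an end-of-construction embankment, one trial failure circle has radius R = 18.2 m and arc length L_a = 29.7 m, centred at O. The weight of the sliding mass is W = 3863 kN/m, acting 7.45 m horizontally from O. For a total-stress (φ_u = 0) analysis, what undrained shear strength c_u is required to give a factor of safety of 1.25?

FS = c_u·L_a·R / (W·d), so c_u = FS·W·d / (L_a·R).
c_u = 1.25·3863·7.45 / (29.70·18.2) = 35974.2 / 540.54 = 66.55 kPa

c_u = 66.6 kPa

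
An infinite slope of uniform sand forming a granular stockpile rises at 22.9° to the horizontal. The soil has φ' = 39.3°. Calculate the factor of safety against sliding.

For a dry cohesionless infinite slope the factor of safety is FS = tanφ' / tanβ.
FS = tan39.3° / tan22.9° = 0.8185 / 0.4224 = 1.938

FS = 1.94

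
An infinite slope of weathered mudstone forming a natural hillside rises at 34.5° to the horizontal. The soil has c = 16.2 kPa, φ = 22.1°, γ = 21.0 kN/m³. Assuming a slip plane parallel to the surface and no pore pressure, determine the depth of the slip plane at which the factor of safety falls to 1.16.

z = 2.90 m

Setting FS = 1.16 in FS = [c + γz cos²β tanφ] / [γz sinβ cosβ] and solving for z:
z = c / [γ cosβ (FS·sinβ − cosβ·tanφ)]
  = 16.2 / [21.0·cos34.5°·(1.16·sin34.5° − cos34.5°·tan22.1°)]
  = 16.2 / [21.0·0.8241·(1.16·0.5664 − 0.8241·0.4061)]
  = 16.2 / 5.5795 = 2.904 m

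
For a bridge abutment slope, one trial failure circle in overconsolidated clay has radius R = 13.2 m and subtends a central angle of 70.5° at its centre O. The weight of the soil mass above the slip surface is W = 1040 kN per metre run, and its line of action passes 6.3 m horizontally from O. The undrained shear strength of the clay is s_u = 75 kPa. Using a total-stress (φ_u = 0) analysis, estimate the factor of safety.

Taking moments about the centre O, the resisting moment is provided by the undrained shear strength acting along the arc:
Arc length L_a = R·θ = 13.2·(70.5°·π/180) = 13.2·1.2305 = 16.24 m
M_R = s_u·L_a·R = 75·16.24·13.2 = 16079.6 kN·m/m
M_D = W·d = 1040·6.3 = 6552.0 kN·m/m
FS = M_R / M_D = 16079.6 / 6552.0 = 2.454

FS = 2.45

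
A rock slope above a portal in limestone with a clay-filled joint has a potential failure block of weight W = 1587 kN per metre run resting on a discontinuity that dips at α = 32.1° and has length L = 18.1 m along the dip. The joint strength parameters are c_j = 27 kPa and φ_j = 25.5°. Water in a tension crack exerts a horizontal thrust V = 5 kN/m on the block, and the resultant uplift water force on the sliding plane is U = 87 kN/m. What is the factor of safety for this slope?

FS = 1.28

Resolving the block weight along and normal to the plane and applying the Mohr–Coulomb strength on the joint:
N' = W cosα − U − V sinα = 1587·cos32.1° − 87 − 5·sin32.1° = 1254.7 kN/m
Driving force T = W sinα + V cosα = 1587·sin32.1° + 5·cos32.1° = 847.6 kN/m
Resisting force R = c_j·L + N'·tanφ_j = 27·18.1 + 1254.7·tan25.5° = 488.7 + 598.5 = 1087.2 kN/m
FS = R / T = 1087.2 / 847.6 = 1.283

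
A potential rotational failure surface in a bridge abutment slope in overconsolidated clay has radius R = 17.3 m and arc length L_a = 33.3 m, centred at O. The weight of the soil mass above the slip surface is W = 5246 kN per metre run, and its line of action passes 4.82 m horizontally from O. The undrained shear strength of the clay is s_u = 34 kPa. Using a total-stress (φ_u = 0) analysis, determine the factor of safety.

FS = 0.77

Taking moments about the centre O, the resisting moment is provided by the undrained shear strength acting along the arc:
M_R = s_u·L_a·R = 34·33.30·17.3 = 19587.1 kN·m/m
M_D = W·d = 5246·4.82 = 25285.7 kN·m/m
FS = M_R / M_D = 19587.1 / 25285.7 = 0.775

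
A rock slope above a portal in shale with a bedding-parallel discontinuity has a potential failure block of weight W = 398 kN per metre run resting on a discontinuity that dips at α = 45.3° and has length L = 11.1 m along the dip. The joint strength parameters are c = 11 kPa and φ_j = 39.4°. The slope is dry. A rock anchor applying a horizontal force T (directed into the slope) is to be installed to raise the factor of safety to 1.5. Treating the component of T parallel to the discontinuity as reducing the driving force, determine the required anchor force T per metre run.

Resolving forces along and normal to the sliding plane, with the horizontal anchor force T adding T·sinα to the effective normal force and T·cosα acting up the plane against the driving force:
FS = [cL + (W cosα + T sinα) tanφ_j] / [W sinα − T cosα]
Without the anchor: N' = 280.0 kN/m, driving T_d = 282.9 kN/m, resisting R = 11·11.1 + 280.0·tan39.4° = 352.1 kN/m, FS = 1.24.
Setting FS = 1.5 and solving for T:
1.5·(282.9 − T cos45.3°) = 352.1 + T sin45.3°·tan39.4°
T·(sin45.3°·tan39.4° + 1.5·cos45.3°) = 1.5·282.9 − 352.1
T·(0.7108·0.8214 + 1.5·0.7034) = 424.3 − 352.1 = 72.3
T·1.6389 = 72.3
T = 44.1 kN/m

T = 44 kN/m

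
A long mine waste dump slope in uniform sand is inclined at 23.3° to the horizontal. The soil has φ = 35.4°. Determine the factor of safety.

FS = 1.65

For a dry cohesionless infinite slope the factor of safety is FS = tanφ / tanβ.
FS = tan35.4° / tan23.3° = 0.7107 / 0.4307 = 1.650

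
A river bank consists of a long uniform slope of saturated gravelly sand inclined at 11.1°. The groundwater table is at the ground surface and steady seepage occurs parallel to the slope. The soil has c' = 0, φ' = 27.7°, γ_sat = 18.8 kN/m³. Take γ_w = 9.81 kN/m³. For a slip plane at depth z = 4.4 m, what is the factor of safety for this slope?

FS = 1.28

With seepage parallel to the slope and the water table at the surface, the effective normal stress on the slip plane uses the buoyant unit weight γ' = γ_sat − γ_w while the driving shear stress uses γ_sat:
FS = [c' + γ' z cos²β tanφ'] / [γ_sat z sinβ cosβ]
(For c' = 0 this reduces to FS = (γ'/γ_sat)·tanφ'/tanβ.)
γ' = 18.8 − 9.81 = 8.99 kN/m³
Numerator = 0.0 + 8.99·4.4·cos²11.1°·tan27.7° = 0.0 + 8.99·4.4·0.9629·0.5250 = 19.998 kPa
Denominator = 18.8·4.4·sin11.1°·cos11.1° = 18.8·4.4·0.1925·0.9813 = 15.627 kPa
FS = 19.998 / 15.627 = 1.280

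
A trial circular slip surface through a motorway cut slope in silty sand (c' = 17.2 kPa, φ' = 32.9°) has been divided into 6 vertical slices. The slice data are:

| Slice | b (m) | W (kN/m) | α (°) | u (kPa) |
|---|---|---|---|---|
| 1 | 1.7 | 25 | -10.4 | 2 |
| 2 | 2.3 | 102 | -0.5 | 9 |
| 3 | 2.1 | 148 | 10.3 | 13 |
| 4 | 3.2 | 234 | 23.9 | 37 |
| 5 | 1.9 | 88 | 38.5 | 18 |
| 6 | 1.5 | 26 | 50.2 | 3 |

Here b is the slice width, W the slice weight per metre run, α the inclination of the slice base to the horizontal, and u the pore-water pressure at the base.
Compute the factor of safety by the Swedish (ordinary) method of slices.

FS = 2.45

Ordinary method of slices: FS = Σ[c'·Δl_i + (W_i cosα_i − u_i·Δl_i)·tanφ'] / Σ W_i sinα_i, with Δl_i = b_i / cosα_i.
Slice 1: Δl = 1.7/cos(-10.4°) = 1.728 m; N'_1 = 25·cos(-10.4°) − 2·1.728 = 21.1; c'Δl = 29.73; W sinα = -4.5
Slice 2: Δl = 2.3/cos(-0.5°) = 2.300 m; N'_2 = 102·cos(-0.5°) − 9·2.300 = 81.3; c'Δl = 39.56; W sinα = -0.9
Slice 3: Δl = 2.1/cos10.3° = 2.134 m; N'_3 = 148·cos10.3° − 13·2.134 = 117.9; c'Δl = 36.71; W sinα = 26.5
Slice 4: Δl = 3.2/cos23.9° = 3.500 m; N'_4 = 234·cos23.9° − 37·3.500 = 84.4; c'Δl = 60.20; W sinα = 94.8
Slice 5: Δl = 1.9/cos38.5° = 2.428 m; N'_5 = 88·cos38.5° − 18·2.428 = 25.2; c'Δl = 41.76; W sinα = 54.8
Slice 6: Δl = 1.5/cos50.2° = 2.343 m; N'_6 = 26·cos50.2° − 3·2.343 = 9.6; c'Δl = 40.31; W sinα = 20.0
Σc'Δl = 248.3 kN/m; ΣN' = 339.5 kN/m; ΣW sinα = 190.6 kN/m
Resisting = 248.3 + 339.5·tan32.9° = 248.3 + 219.6 = 467.9 kN/m
FS = 467.9 / 190.6 = 2.455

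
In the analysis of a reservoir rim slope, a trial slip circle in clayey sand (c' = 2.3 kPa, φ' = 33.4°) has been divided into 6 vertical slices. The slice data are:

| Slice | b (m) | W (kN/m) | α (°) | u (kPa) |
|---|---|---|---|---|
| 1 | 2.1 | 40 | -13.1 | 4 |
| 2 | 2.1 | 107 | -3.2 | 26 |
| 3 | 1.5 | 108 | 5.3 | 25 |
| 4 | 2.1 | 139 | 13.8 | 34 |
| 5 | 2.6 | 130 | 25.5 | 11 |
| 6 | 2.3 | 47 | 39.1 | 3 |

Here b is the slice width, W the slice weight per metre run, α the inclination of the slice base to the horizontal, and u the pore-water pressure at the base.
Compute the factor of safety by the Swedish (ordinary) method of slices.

FS = 2.18

Ordinary method of slices: FS = Σ[c'·Δl_i + (W_i cosα_i − u_i·Δl_i)·tanφ'] / Σ W_i sinα_i, with Δl_i = b_i / cosα_i.
Slice 1: Δl = 2.1/cos(-13.1°) = 2.156 m; N'_1 = 40·cos(-13.1°) − 4·2.156 = 30.3; c'Δl = 4.96; W sinα = -9.1
Slice 2: Δl = 2.1/cos(-3.2°) = 2.103 m; N'_2 = 107·cos(-3.2°) − 26·2.103 = 52.1; c'Δl = 4.84; W sinα = -6.0
Slice 3: Δl = 1.5/cos5.3° = 1.506 m; N'_3 = 108·cos5.3° − 25·1.506 = 69.9; c'Δl = 3.46; W sinα = 10.0
Slice 4: Δl = 2.1/cos13.8° = 2.162 m; N'_4 = 139·cos13.8° − 34·2.162 = 61.5; c'Δl = 4.97; W sinα = 33.2
Slice 5: Δl = 2.6/cos25.5° = 2.881 m; N'_5 = 130·cos25.5° − 11·2.881 = 85.6; c'Δl = 6.63; W sinα = 56.0
Slice 6: Δl = 2.3/cos39.1° = 2.964 m; N'_6 = 47·cos39.1° − 3·2.964 = 27.6; c'Δl = 6.82; W sinα = 29.6
Σc'Δl = 31.7 kN/m; ΣN' = 327.1 kN/m; ΣW sinα = 113.7 kN/m
Resisting = 31.7 + 327.1·tan33.4° = 31.7 + 215.7 = 247.3 kN/m
FS = 247.3 / 113.7 = 2.175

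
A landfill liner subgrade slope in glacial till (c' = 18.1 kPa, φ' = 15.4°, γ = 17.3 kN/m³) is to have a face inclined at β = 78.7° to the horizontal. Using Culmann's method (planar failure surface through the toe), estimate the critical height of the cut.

Culmann's analysis gives the critical failure plane at α_cr = (β + φ')/2 = (78.7 + 15.4)/2 = 47.1°, and the critical height
H_c = (4c'/γ) · sinβ cosφ' / [1 − cos(β − φ')]
    = (4·18.1/17.3) · sin78.7°·cos15.4° / [1 − cos(63.3°)]
    = 4.185 · 0.9806·0.9641 / [1 − 0.4493]
    = 4.185 · 0.9454 / 0.5507
    = 7.18 m

H_c = 7.18 m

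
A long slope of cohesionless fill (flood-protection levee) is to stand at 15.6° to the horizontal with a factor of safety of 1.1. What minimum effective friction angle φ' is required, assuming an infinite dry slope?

φ' = 17.1°

FS = tanφ'/tanβ ⇒ tanφ' = FS · tanβ = 1.1 · tan15.6° = 0.3071
φ' = arctan(0.3071) = 17.07°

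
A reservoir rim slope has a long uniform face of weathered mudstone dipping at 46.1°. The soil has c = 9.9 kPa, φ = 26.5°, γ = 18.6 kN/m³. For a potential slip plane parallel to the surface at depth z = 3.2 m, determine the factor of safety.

FS = 0.81

For an infinite slope with a slip plane parallel to the surface (no pore pressure): FS = [c + γz cos²β tanφ] / [γz sinβ cosβ].
γz = 18.6·3.2 = 59.52 kN/m²
Numerator = 9.9 + 59.52·cos²46.1°·tan26.5° = 9.9 + 59.52·0.4808·0.4986 = 24.168 kPa
Denominator = 59.52·sin46.1°·cos46.1° = 59.52·0.7206·0.6934 = 29.738 kPa
FS = 24.168 / 29.738 = 0.813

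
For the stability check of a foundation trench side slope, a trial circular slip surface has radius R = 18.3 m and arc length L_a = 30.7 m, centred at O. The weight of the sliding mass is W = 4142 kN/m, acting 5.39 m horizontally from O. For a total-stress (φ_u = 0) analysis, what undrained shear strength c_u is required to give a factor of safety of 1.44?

c_u = 57.2 kPa

FS = c_u·L_a·R / (W·d), so c_u = FS·W·d / (L_a·R).
c_u = 1.44·4142·5.39 / (30.70·18.3) = 32148.5 / 561.81 = 57.22 kPa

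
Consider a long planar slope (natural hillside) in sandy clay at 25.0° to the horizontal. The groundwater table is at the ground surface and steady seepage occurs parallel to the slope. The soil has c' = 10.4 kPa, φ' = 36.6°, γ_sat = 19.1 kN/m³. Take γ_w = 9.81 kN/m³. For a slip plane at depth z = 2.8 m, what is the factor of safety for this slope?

FS = 1.28

With seepage parallel to the slope and the water table at the surface, the effective normal stress on the slip plane uses the buoyant unit weight γ' = γ_sat − γ_w while the driving shear stress uses γ_sat:
FS = [c' + γ' z cos²β tanφ'] / [γ_sat z sinβ cosβ]
γ' = 19.1 − 9.81 = 9.29 kN/m³
Numerator = 10.4 + 9.29·2.8·cos²25.0°·tan36.6° = 10.4 + 9.29·2.8·0.8214·0.7427 = 26.268 kPa
Denominator = 19.1·2.8·sin25.0°·cos25.0° = 19.1·2.8·0.4226·0.9063 = 20.484 kPa
FS = 26.268 / 20.484 = 1.282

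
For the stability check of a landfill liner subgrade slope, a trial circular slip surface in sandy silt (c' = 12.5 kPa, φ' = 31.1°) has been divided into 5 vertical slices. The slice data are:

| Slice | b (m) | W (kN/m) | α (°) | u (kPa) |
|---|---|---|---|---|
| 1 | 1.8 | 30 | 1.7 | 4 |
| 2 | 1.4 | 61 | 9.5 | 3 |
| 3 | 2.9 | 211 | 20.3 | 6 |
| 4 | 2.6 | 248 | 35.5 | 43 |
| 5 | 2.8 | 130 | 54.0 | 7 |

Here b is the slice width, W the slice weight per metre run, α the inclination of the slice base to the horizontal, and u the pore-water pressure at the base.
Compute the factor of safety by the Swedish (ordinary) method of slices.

Ordinary method of slices: FS = Σ[c'·Δl_i + (W_i cosα_i − u_i·Δl_i)·tanφ'] / Σ W_i sinα_i, with Δl_i = b_i / cosα_i.
Slice 1: Δl = 1.8/cos1.7° = 1.801 m; N'_1 = 30·cos1.7° − 4·1.801 = 22.8; c'Δl = 22.51; W sinα = 0.9
Slice 2: Δl = 1.4/cos9.5° = 1.419 m; N'_2 = 61·cos9.5° − 3·1.419 = 55.9; c'Δl = 17.74; W sinα = 10.1
Slice 3: Δl = 2.9/cos20.3° = 3.092 m; N'_3 = 211·cos20.3° − 6·3.092 = 179.3; c'Δl = 38.65; W sinα = 73.2
Slice 4: Δl = 2.6/cos35.5° = 3.194 m; N'_4 = 248·cos35.5° − 43·3.194 = 64.6; c'Δl = 39.92; W sinα = 144.0
Slice 5: Δl = 2.8/cos54.0° = 4.764 m; N'_5 = 130·cos54.0° − 7·4.764 = 43.1; c'Δl = 59.55; W sinα = 105.2
Σc'Δl = 178.4 kN/m; ΣN' = 365.7 kN/m; ΣW sinα = 333.3 kN/m
Resisting = 178.4 + 365.7·tan31.1° = 178.4 + 220.6 = 399.0 kN/m
FS = 399.0 / 333.3 = 1.197

FS = 1.20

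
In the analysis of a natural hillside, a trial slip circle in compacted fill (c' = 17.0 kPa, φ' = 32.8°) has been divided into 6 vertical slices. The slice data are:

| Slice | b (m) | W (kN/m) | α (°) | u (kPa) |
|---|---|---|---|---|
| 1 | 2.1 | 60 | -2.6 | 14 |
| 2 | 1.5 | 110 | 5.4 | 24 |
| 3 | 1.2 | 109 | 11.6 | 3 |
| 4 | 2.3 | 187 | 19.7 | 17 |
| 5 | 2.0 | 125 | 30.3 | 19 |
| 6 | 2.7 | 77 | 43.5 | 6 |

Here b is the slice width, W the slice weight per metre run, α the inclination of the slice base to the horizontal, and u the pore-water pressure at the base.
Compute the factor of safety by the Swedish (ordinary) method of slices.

FS = 2.44

Ordinary method of slices: FS = Σ[c'·Δl_i + (W_i cosα_i − u_i·Δl_i)·tanφ'] / Σ W_i sinα_i, with Δl_i = b_i / cosα_i.
Slice 1: Δl = 2.1/cos(-2.6°) = 2.102 m; N'_1 = 60·cos(-2.6°) − 14·2.102 = 30.5; c'Δl = 35.74; W sinα = -2.7
Slice 2: Δl = 1.5/cos5.4° = 1.507 m; N'_2 = 110·cos5.4° − 24·1.507 = 73.4; c'Δl = 25.61; W sinα = 10.4
Slice 3: Δl = 1.2/cos11.6° = 1.225 m; N'_3 = 109·cos11.6° − 3·1.225 = 103.1; c'Δl = 20.83; W sinα = 21.9
Slice 4: Δl = 2.3/cos19.7° = 2.443 m; N'_4 = 187·cos19.7° − 17·2.443 = 134.5; c'Δl = 41.53; W sinα = 63.0
Slice 5: Δl = 2.0/cos30.3° = 2.316 m; N'_5 = 125·cos30.3° − 19·2.316 = 63.9; c'Δl = 39.38; W sinα = 63.1
Slice 6: Δl = 2.7/cos43.5° = 3.722 m; N'_6 = 77·cos43.5° − 6·3.722 = 33.5; c'Δl = 63.28; W sinα = 53.0
Σc'Δl = 226.4 kN/m; ΣN' = 438.9 kN/m; ΣW sinα = 208.7 kN/m
Resisting = 226.4 + 438.9·tan32.8° = 226.4 + 282.9 = 509.2 kN/m
FS = 509.2 / 208.7 = 2.441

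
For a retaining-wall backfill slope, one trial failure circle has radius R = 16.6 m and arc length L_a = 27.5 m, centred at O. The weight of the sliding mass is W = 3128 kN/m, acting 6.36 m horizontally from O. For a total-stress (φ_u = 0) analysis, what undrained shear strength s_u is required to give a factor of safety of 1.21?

s_u = 52.7 kPa

FS = s_u·L_a·R / (W·d), so s_u = FS·W·d / (L_a·R).
s_u = 1.21·3128·6.36 / (27.50·16.6) = 24071.8 / 456.50 = 52.73 kPa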